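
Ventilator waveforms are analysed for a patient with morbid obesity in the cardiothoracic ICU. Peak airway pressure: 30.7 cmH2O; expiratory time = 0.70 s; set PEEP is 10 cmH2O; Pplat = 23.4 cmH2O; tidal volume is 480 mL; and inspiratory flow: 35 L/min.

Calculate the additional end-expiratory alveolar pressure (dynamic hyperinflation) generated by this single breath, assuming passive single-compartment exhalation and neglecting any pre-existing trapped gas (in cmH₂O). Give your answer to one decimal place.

Flow: 35 L/min ÷ 60 = 0.5833 L/s.
R = (PIP − Pplat)/V̇ = (30.7 − 23.4) / 0.5833 = 7.3/0.5833 = 12.515 cmH2O·s/L.
C = Vt/(Pplat − PEEP) = 480.0 / (23.4 − 10) = 480.0/13.4 = 35.821 mL/cmH2O.
τ = R × C = 12.515 × 0.03582 L/cmH2O = 0.4483 s.
Fraction remaining = e^(−Te/τ) = e^(−0.70/0.4483) = 0.2098; trapped volume = 480.0 × 0.2098 = 100.7 mL.
Additional alveolar pressure from trapping ≈ V_trapped / C = 100.7 / 35.821 = 2.811 cmH2O.

2.8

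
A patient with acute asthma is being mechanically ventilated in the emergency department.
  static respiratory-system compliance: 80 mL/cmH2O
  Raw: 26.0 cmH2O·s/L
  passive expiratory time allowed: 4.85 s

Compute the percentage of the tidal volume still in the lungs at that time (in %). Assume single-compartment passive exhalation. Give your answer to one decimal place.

τ = R × C = 26.0 × 80 mL/cmH2O = 26.0 × 0.080 L/cmH2O = 2.08 s.
Passive exhalation: V(t)/V₀ = e^(−t/τ) = e^(−4.85/2.08) = 0.09713.
Fraction remaining = 0.09713 → 9.713%.

9.7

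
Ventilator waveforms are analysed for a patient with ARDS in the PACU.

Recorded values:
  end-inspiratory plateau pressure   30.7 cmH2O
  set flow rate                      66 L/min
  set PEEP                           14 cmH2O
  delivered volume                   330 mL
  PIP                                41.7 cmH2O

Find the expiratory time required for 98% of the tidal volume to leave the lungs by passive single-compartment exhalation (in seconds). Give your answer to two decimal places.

0.77

Flow: 66 L/min ÷ 60 = 1.1 L/s.
R = (PIP − Pplat)/V̇ = (41.7 − 30.7) / 1.1 = 11.0/1.1 = 10.0 cmH2O·s/L.
C = Vt/(Pplat − PEEP) = 330.0 / (30.7 − 14) = 330.0/16.7 = 19.76 mL/cmH2O.
τ = R × C = 10.0 × 0.01976 L/cmH2O = 0.1976 s.
t = −τ·ln(1 − 0.98) = −0.1976·ln(0.02) = 0.773 s.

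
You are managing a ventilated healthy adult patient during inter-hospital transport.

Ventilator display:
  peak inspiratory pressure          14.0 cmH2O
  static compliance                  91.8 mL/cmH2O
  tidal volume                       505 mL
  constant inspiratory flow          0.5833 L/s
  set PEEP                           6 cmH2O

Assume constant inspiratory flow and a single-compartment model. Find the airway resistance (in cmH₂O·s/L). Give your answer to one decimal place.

4.3

Equation of motion (constant flow): PIP = Vt/C + R·V̇ + PEEP.
R·V̇ = PIP − Vt/C − PEEP = 14.0 − 505/91.8 − 6 = 14.0 − 5.501 − 6 = 2.499 cmH2O.
R = 2.499 / 0.5833 = 4.284 cmH2O·s/L.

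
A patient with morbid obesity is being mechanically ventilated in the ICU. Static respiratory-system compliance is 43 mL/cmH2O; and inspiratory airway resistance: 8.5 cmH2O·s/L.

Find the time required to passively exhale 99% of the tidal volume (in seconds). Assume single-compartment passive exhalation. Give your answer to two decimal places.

1.68

τ = R × C = 8.5 × 43 mL/cmH2O = 8.5 × 0.043 L/cmH2O = 0.3655 s.
Exhaled fraction f = 1 − e^(−t/τ) → t = −τ·ln(1 − f) = −0.3655·ln(0.01) = 1.683 s.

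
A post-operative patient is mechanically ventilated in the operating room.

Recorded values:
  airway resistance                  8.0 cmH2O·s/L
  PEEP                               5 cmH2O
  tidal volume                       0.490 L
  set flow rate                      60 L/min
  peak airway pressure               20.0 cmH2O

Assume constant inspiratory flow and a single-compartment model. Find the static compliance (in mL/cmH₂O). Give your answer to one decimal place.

Flow: 60 L/min ÷ 60 = 1 L/s.
Equation of motion (constant flow): PIP = Vt/C + R·V̇ + PEEP.
Vt/C = PIP − R·V̇ − PEEP = 20.0 − 8.0×1 − 5 = 20.0 − 8.0 − 5 = 7.0 cmH2O.
C = Vt / 7.0 = 490 / 7.0 = 70.0 mL/cmH2O.

70.0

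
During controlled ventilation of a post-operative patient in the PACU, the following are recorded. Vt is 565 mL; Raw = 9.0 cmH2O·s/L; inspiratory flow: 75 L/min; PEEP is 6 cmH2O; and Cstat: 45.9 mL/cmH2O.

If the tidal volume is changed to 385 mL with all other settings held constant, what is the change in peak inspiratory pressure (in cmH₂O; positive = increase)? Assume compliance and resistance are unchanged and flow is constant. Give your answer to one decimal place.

PIP = Vt/C + R·V̇ + PEEP (constant-flow equation of motion).
Only the elastic term changes: ΔPIP = ΔVt / C = (385 − 565) / 45.9 = -3.922 cmH2O.

-3.9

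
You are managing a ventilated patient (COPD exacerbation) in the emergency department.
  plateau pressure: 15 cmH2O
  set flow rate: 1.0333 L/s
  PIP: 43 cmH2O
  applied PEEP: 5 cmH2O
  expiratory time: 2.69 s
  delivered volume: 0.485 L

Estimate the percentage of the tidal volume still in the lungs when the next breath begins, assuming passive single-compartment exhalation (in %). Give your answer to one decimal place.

R = (PIP − Pplat)/V̇ = (43 − 15) / 1.0333 = 28.0/1.0333 = 27.098 cmH2O·s/L.
C = Vt/(Pplat − PEEP) = 485.0 / (15 − 5) = 485.0/10.0 = 48.5 mL/cmH2O.
τ = R × C = 27.098 × 0.0485 L/cmH2O = 1.314 s.
Fraction remaining at end-expiration = e^(−Te/τ) = e^(−2.69/1.314) = 0.1291 → 12.91%.

12.9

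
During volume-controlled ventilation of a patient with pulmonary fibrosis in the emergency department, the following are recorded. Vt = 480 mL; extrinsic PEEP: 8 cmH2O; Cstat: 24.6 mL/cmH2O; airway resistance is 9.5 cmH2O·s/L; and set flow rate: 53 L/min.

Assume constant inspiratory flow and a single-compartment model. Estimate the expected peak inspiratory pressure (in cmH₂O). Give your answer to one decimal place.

Flow: 53 L/min ÷ 60 = 0.8833 L/s.
Equation of motion (constant flow): PIP = Vt/C + R·V̇ + PEEP.
PIP = 480/24.6 + 9.5×0.8833 + 8 = 19.512 + 8.391 + 8 = 35.903 cmH2O.

35.9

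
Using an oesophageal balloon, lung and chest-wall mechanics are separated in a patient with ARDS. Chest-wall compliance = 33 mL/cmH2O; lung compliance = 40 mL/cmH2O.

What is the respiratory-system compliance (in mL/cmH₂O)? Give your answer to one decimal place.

18.1

Lung and chest wall are elastances in series: 1/Crs = 1/CL + 1/Ccw.
1/Crs = 1/40 + 1/33 = 0.0553.
Crs = 18.083 mL/cmH2O.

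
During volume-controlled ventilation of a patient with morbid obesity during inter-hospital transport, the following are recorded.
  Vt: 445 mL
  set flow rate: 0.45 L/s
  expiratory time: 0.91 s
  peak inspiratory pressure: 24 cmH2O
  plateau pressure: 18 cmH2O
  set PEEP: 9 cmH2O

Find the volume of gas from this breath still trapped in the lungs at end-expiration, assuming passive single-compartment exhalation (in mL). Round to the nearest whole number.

R = (PIP − Pplat)/V̇ = (24 − 18) / 0.45 = 6.0/0.45 = 13.333 cmH2O·s/L.
C = Vt/(Pplat − PEEP) = 445.0 / (18 − 9) = 445.0/9.0 = 49.444 mL/cmH2O.
τ = R × C = 13.333 × 0.04944 L/cmH2O = 0.6592 s.
Fraction remaining = e^(−Te/τ) = e^(−0.91/0.6592) = 0.2515.
Trapped volume = 445.0 × 0.2515 = 111.92 mL.

112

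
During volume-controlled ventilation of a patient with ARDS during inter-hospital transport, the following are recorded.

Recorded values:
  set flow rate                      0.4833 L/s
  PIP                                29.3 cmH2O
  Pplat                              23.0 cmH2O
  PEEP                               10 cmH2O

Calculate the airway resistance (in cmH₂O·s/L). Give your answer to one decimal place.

Raw = (PIP − Pplat) / flow = (29.3 − 23.0) / 0.4833 = 6.3 / 0.4833 = 13.035 cmH2O·s/L.

13.0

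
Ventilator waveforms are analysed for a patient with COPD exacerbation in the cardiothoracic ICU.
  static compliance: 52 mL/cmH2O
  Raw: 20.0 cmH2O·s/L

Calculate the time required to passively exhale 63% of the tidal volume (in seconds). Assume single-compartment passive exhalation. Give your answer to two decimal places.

1.03

τ = R × C = 20.0 × 52 mL/cmH2O = 20.0 × 0.052 L/cmH2O = 1.04 s.
Exhaled fraction f = 1 − e^(−t/τ) → t = −τ·ln(1 − f) = −1.04·ln(0.37) = 1.034 s.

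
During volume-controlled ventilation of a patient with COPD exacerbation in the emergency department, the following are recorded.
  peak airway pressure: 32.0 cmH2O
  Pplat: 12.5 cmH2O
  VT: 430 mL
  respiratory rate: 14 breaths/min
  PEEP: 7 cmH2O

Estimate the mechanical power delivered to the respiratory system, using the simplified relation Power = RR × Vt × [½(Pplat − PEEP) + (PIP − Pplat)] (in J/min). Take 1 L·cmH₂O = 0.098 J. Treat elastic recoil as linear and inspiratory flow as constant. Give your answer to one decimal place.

13.1

Per-breath work = Vt × [½(Pplat−PEEP) + (PIP−Pplat)] = 0.430 × [0.5×5.5 + 19.5] = 0.430 × 22.25 = 9.568 L·cmH2O.
Power = 14 × 9.568 = 133.95 L·cmH2O/min.
× 0.098 J/(L·cmH2O) → 13.127 J/min.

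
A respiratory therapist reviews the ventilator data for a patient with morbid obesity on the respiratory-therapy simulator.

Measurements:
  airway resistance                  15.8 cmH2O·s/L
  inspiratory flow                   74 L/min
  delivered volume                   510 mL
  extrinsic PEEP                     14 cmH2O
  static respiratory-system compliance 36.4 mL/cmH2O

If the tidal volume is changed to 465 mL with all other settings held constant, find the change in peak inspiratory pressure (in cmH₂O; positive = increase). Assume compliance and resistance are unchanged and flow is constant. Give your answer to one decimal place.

-1.2

PIP = Vt/C + R·V̇ + PEEP (constant-flow equation of motion).
Only the elastic term changes: ΔPIP = ΔVt / C = (465 − 510) / 36.4 = -1.236 cmH2O.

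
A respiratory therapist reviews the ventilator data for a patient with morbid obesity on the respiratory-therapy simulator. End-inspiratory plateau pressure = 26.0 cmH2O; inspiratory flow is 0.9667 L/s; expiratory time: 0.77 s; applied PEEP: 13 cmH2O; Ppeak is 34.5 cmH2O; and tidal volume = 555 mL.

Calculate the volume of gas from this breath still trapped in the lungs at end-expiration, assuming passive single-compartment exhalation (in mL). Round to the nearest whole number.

71

R = (PIP − Pplat)/V̇ = (34.5 − 26.0) / 0.9667 = 8.5/0.9667 = 8.793 cmH2O·s/L.
C = Vt/(Pplat − PEEP) = 555.0 / (26.0 − 13) = 555.0/13.0 = 42.692 mL/cmH2O.
τ = R × C = 8.793 × 0.04269 L/cmH2O = 0.3754 s.
Fraction remaining = e^(−Te/τ) = e^(−0.77/0.3754) = 0.1286.
Trapped volume = 555.0 × 0.1286 = 71.373 mL.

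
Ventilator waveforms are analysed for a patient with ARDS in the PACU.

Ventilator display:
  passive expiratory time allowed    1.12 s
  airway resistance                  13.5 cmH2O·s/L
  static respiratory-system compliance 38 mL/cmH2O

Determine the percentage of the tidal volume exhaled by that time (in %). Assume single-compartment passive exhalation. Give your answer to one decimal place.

88.7

τ = R × C = 13.5 × 38 mL/cmH2O = 13.5 × 0.038 L/cmH2O = 0.513 s.
Passive exhalation: V(t)/V₀ = e^(−t/τ) = e^(−1.12/0.513) = 0.1127.
Fraction exhaled = 1 − 0.1127 = 0.8873 → 88.73%.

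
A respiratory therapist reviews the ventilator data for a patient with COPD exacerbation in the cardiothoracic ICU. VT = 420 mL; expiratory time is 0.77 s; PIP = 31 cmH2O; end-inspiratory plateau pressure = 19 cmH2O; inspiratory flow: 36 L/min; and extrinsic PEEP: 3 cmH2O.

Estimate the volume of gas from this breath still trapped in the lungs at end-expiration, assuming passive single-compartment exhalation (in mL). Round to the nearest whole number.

97

Flow: 36 L/min ÷ 60 = 0.6 L/s.
R = (PIP − Pplat)/V̇ = (31 − 19) / 0.6 = 12.0/0.6 = 20.0 cmH2O·s/L.
C = Vt/(Pplat − PEEP) = 420.0 / (19 − 3) = 420.0/16.0 = 26.25 mL/cmH2O.
τ = R × C = 20.0 × 0.02625 L/cmH2O = 0.525 s.
Fraction remaining = e^(−Te/τ) = e^(−0.77/0.525) = 0.2307.
Trapped volume = 420.0 × 0.2307 = 96.894 mL.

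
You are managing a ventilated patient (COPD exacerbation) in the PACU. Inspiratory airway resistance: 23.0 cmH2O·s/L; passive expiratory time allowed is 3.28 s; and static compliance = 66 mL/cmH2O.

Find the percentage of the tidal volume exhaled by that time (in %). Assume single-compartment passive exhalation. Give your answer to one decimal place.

τ = R × C = 23.0 × 66 mL/cmH2O = 23.0 × 0.066 L/cmH2O = 1.518 s.
Passive exhalation: V(t)/V₀ = e^(−t/τ) = e^(−3.28/1.518) = 0.1152.
Fraction exhaled = 1 − 0.1152 = 0.8848 → 88.48%.

88.5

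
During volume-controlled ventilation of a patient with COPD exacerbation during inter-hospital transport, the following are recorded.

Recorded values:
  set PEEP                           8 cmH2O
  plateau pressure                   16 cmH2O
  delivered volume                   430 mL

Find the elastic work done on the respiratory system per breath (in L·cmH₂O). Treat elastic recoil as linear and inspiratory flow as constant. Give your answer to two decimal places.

1.72

Elastic work ≈ ½ × (Pplat − PEEP) × Vt = 0.5 × (16 − 8) × 0.430 L = 0.5 × 8.0 × 0.430 = 1.72 L·cmH2O.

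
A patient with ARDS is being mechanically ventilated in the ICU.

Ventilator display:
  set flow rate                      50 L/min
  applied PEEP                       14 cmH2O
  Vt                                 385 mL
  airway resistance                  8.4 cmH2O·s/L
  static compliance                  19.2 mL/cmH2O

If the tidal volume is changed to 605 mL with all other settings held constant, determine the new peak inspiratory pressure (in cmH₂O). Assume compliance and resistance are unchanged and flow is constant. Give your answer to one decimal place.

Flow: 50 L/min ÷ 60 = 0.8333 L/s.
PIP = Vt/C + R·V̇ + PEEP (constant-flow equation of motion).
Only the elastic term changes: ΔPIP = ΔVt / C = (605 − 385) / 19.2 = 11.458 cmH2O.
Original PIP = 385/19.2 + 8.4×0.8333 + 14 = 41.052 cmH2O; new PIP = 41.052 + (11.458) = 52.51 cmH2O.

52.5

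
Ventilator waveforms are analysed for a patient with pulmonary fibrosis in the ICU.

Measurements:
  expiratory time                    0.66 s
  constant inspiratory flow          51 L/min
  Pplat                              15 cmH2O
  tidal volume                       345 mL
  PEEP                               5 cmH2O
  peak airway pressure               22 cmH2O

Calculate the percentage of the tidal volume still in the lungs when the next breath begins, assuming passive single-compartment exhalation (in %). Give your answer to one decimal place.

Flow: 51 L/min ÷ 60 = 0.85 L/s.
R = (PIP − Pplat)/V̇ = (22 − 15) / 0.85 = 7.0/0.85 = 8.235 cmH2O·s/L.
C = Vt/(Pplat − PEEP) = 345.0 / (15 − 5) = 345.0/10.0 = 34.5 mL/cmH2O.
τ = R × C = 8.235 × 0.0345 L/cmH2O = 0.2841 s.
Fraction remaining at end-expiration = e^(−Te/τ) = e^(−0.66/0.2841) = 0.09797 → 9.797%.

9.8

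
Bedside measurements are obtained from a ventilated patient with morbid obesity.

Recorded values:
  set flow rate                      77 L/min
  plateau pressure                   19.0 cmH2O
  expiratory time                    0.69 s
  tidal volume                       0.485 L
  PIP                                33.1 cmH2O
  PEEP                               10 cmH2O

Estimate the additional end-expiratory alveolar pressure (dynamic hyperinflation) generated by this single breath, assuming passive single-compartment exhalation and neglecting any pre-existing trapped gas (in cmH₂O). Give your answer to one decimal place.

2.8

Flow: 77 L/min ÷ 60 = 1.2833 L/s.
R = (PIP − Pplat)/V̇ = (33.1 − 19.0) / 1.2833 = 14.1/1.2833 = 10.987 cmH2O·s/L.
C = Vt/(Pplat − PEEP) = 485.0 / (19.0 − 10) = 485.0/9.0 = 53.889 mL/cmH2O.
τ = R × C = 10.987 × 0.05389 L/cmH2O = 0.5921 s.
Fraction remaining = e^(−Te/τ) = e^(−0.69/0.5921) = 0.3118; trapped volume = 485.0 × 0.3118 = 151.22 mL.
Additional alveolar pressure from trapping ≈ V_trapped / C = 151.22 / 53.889 = 2.806 cmH2O.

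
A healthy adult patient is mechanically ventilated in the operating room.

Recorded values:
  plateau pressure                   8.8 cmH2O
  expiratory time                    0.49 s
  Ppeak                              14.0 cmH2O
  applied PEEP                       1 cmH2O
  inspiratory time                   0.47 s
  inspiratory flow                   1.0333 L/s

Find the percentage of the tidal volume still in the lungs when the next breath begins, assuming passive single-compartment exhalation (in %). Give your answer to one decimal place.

20.9

Vt = flow × Ti = 1.0333 L/s × 0.47 s × 1000 mL/L = 485.65 mL.
R = (PIP − Pplat)/V̇ = (14.0 − 8.8) / 1.0333 = 5.2/1.0333 = 5.032 cmH2O·s/L.
C = Vt/(Pplat − PEEP) = 485.65 / (8.8 − 1) = 485.65/7.8 = 62.263 mL/cmH2O.
τ = R × C = 5.032 × 0.06226 L/cmH2O = 0.3133 s.
Fraction remaining at end-expiration = e^(−Te/τ) = e^(−0.49/0.3133) = 0.2093 → 20.93%.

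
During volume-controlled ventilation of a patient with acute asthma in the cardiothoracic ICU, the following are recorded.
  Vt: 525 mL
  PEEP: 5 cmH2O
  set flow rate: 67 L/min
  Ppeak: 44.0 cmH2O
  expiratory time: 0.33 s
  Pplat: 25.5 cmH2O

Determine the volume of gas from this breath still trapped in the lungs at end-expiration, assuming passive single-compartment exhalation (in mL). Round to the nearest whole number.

Flow: 67 L/min ÷ 60 = 1.1167 L/s.
R = (PIP − Pplat)/V̇ = (44.0 − 25.5) / 1.1167 = 18.5/1.1167 = 16.567 cmH2O·s/L.
C = Vt/(Pplat − PEEP) = 525.0 / (25.5 − 5) = 525.0/20.5 = 25.61 mL/cmH2O.
τ = R × C = 16.567 × 0.02561 L/cmH2O = 0.4243 s.
Fraction remaining = e^(−Te/τ) = e^(−0.33/0.4243) = 0.4594.
Trapped volume = 525.0 × 0.4594 = 241.19 mL.

241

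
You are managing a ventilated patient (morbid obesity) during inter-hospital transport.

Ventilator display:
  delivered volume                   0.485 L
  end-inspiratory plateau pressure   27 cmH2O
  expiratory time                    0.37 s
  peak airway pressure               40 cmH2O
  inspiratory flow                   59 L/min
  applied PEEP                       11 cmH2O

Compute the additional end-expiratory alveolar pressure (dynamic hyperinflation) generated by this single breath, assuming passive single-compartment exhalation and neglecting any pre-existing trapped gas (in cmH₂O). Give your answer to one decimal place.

6.4

Flow: 59 L/min ÷ 60 = 0.9833 L/s.
R = (PIP − Pplat)/V̇ = (40 − 27) / 0.9833 = 13.0/0.9833 = 13.221 cmH2O·s/L.
C = Vt/(Pplat − PEEP) = 485.0 / (27 − 11) = 485.0/16.0 = 30.313 mL/cmH2O.
τ = R × C = 13.221 × 0.03031 L/cmH2O = 0.4007 s.
Fraction remaining = e^(−Te/τ) = e^(−0.37/0.4007) = 0.3972; trapped volume = 485.0 × 0.3972 = 192.64 mL.
Additional alveolar pressure from trapping ≈ V_trapped / C = 192.64 / 30.313 = 6.355 cmH2O.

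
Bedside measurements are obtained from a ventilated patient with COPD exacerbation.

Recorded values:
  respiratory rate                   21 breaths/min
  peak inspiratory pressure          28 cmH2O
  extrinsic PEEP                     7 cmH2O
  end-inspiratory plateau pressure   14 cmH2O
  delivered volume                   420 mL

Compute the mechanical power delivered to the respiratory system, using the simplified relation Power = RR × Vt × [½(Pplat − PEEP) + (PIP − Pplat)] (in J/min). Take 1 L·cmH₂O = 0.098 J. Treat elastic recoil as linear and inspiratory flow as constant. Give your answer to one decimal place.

Per-breath work = Vt × [½(Pplat−PEEP) + (PIP−Pplat)] = 0.420 × [0.5×7.0 + 14.0] = 0.420 × 17.5 = 7.35 L·cmH2O.
Power = 21 × 7.35 = 154.35 L·cmH2O/min.
× 0.098 J/(L·cmH2O) → 15.126 J/min.

15.1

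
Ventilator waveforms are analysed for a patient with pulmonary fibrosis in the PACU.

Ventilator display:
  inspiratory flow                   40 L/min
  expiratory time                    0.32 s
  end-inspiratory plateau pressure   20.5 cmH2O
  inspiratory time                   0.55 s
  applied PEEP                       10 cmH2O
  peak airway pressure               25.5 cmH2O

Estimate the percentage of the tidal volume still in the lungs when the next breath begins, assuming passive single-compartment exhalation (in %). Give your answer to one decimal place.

29.5

Flow: 40 L/min ÷ 60 = 0.6667 L/s.
Vt = flow × Ti = 0.6667 L/s × 0.55 s × 1000 mL/L = 366.69 mL.
R = (PIP − Pplat)/V̇ = (25.5 − 20.5) / 0.6667 = 5.0/0.6667 = 7.5 cmH2O·s/L.
C = Vt/(Pplat − PEEP) = 366.69 / (20.5 − 10) = 366.69/10.5 = 34.923 mL/cmH2O.
τ = R × C = 7.5 × 0.03492 L/cmH2O = 0.2619 s.
Fraction remaining at end-expiration = e^(−Te/τ) = e^(−0.32/0.2619) = 0.2947 → 29.47%.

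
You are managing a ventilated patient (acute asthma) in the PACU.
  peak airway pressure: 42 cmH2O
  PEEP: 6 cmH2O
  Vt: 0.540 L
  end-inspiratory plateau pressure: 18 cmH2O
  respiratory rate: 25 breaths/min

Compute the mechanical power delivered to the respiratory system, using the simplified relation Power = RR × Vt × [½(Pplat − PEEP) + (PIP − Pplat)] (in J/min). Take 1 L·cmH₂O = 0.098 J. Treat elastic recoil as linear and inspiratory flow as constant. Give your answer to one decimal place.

Per-breath work = Vt × [½(Pplat−PEEP) + (PIP−Pplat)] = 0.540 × [0.5×12.0 + 24.0] = 0.540 × 30.0 = 16.2 L·cmH2O.
Power = 25 × 16.2 = 405.0 L·cmH2O/min.
× 0.098 J/(L·cmH2O) → 39.69 J/min.

39.7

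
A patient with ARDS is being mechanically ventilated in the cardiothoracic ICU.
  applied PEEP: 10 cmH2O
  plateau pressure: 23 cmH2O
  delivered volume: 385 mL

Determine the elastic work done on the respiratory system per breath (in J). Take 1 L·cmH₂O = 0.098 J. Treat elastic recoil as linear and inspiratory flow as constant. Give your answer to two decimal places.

0.25

Elastic work ≈ ½ × (Pplat − PEEP) × Vt = 0.5 × (23 − 10) × 0.385 L = 0.5 × 13.0 × 0.385 = 2.503 L·cmH2O.
× 0.098 J/(L·cmH2O) → 0.2453 J.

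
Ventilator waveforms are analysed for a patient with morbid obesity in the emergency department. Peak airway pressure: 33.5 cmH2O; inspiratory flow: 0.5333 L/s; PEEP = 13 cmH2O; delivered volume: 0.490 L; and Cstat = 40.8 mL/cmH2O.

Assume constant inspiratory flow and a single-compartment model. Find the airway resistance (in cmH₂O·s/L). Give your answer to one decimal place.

Equation of motion (constant flow): PIP = Vt/C + R·V̇ + PEEP.
R·V̇ = PIP − Vt/C − PEEP = 33.5 − 490/40.8 − 13 = 33.5 − 12.01 − 13 = 8.49 cmH2O.
R = 8.49 / 0.5333 = 15.92 cmH2O·s/L.

15.9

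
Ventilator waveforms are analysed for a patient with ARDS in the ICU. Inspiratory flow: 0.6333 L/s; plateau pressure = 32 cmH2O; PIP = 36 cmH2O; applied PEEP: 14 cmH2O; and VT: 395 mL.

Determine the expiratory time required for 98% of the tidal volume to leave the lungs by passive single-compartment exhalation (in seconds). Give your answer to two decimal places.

R = (PIP − Pplat)/V̇ = (36 − 32) / 0.6333 = 4.0/0.6333 = 6.316 cmH2O·s/L.
C = Vt/(Pplat − PEEP) = 395.0 / (32 − 14) = 395.0/18.0 = 21.944 mL/cmH2O.
τ = R × C = 6.316 × 0.02194 L/cmH2O = 0.1386 s.
t = −τ·ln(1 − 0.98) = −0.1386·ln(0.02) = 0.5422 s.

0.54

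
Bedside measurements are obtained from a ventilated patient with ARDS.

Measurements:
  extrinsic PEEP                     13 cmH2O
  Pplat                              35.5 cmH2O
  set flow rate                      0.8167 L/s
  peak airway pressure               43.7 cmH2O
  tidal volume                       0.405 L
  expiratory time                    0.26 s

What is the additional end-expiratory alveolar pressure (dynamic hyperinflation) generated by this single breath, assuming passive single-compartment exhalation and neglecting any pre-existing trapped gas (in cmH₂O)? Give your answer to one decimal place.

R = (PIP − Pplat)/V̇ = (43.7 − 35.5) / 0.8167 = 8.2/0.8167 = 10.04 cmH2O·s/L.
C = Vt/(Pplat − PEEP) = 405.0 / (35.5 − 13) = 405.0/22.5 = 18.0 mL/cmH2O.
τ = R × C = 10.04 × 0.018 L/cmH2O = 0.1807 s.
Fraction remaining = e^(−Te/τ) = e^(−0.26/0.1807) = 0.2372; trapped volume = 405.0 × 0.2372 = 96.066 mL.
Additional alveolar pressure from trapping ≈ V_trapped / C = 96.066 / 18.0 = 5.337 cmH2O.

5.3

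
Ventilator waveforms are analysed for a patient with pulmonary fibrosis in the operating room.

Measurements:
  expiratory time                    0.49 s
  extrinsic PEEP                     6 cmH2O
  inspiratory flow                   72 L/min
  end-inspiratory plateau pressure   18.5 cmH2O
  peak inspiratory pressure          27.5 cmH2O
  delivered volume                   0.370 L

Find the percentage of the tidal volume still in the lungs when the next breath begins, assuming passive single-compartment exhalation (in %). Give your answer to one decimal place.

11.0

Flow: 72 L/min ÷ 60 = 1.2 L/s.
R = (PIP − Pplat)/V̇ = (27.5 − 18.5) / 1.2 = 9.0/1.2 = 7.5 cmH2O·s/L.
C = Vt/(Pplat − PEEP) = 370.0 / (18.5 − 6) = 370.0/12.5 = 29.6 mL/cmH2O.
τ = R × C = 7.5 × 0.0296 L/cmH2O = 0.222 s.
Fraction remaining at end-expiration = e^(−Te/τ) = e^(−0.49/0.222) = 0.11 → 11.0%.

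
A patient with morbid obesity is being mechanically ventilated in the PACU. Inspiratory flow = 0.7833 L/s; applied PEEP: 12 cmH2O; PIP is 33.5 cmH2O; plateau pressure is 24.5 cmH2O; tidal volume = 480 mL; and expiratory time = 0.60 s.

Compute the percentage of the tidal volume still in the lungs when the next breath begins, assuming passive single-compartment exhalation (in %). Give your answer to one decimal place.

R = (PIP − Pplat)/V̇ = (33.5 − 24.5) / 0.7833 = 9.0/0.7833 = 11.49 cmH2O·s/L.
C = Vt/(Pplat − PEEP) = 480.0 / (24.5 − 12) = 480.0/12.5 = 38.4 mL/cmH2O.
τ = R × C = 11.49 × 0.0384 L/cmH2O = 0.4412 s.
Fraction remaining at end-expiration = e^(−Te/τ) = e^(−0.60/0.4412) = 0.2567 → 25.67%.

25.7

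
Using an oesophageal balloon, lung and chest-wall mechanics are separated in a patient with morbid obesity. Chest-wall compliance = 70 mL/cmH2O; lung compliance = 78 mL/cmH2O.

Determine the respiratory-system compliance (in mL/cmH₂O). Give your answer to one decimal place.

Lung and chest wall are elastances in series: 1/Crs = 1/CL + 1/Ccw.
1/Crs = 1/78 + 1/70 = 0.02711.
Crs = 36.887 mL/cmH2O.

36.9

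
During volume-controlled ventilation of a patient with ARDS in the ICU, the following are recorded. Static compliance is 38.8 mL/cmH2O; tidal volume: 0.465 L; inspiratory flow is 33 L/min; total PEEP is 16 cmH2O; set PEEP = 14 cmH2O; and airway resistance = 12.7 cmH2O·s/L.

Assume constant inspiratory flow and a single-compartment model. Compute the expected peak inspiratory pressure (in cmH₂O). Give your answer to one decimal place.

Flow: 33 L/min ÷ 60 = 0.55 L/s.
Total PEEP = 16 cmH2O (set 14 + intrinsic 2); this is the baseline alveolar pressure.
Equation of motion (constant flow): PIP = Vt/C + R·V̇ + PEEP.
PIP = 465/38.8 + 12.7×0.55 + 16 = 11.985 + 6.985 + 16 = 34.97 cmH2O.

35.0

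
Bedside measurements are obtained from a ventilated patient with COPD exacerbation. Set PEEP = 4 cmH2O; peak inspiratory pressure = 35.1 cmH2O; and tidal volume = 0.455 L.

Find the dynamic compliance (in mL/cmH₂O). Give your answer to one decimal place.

14.6

Dynamic compliance = Vt / (PIP − PEEP) = 455 / (35.1 − 4) = 455 / 31.1 = 14.63 mL/cmH2O.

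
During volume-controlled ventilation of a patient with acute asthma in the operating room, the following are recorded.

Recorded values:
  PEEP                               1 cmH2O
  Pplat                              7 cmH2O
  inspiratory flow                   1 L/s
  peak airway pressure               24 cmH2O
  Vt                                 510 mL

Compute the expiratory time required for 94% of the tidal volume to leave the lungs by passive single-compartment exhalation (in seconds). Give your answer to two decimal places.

R = (PIP − Pplat)/V̇ = (24 − 7) / 1 = 17.0/1 = 17.0 cmH2O·s/L.
C = Vt/(Pplat − PEEP) = 510.0 / (7 − 1) = 510.0/6.0 = 85.0 mL/cmH2O.
τ = R × C = 17.0 × 0.085 L/cmH2O = 1.445 s.
t = −τ·ln(1 − 0.94) = −1.445·ln(0.06) = 4.065 s.

4.07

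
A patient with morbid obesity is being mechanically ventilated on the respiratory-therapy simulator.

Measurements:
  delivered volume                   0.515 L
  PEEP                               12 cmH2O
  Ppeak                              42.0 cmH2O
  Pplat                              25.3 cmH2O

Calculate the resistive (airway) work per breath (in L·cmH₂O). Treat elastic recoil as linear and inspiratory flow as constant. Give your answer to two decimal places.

With constant inspiratory flow the resistive pressure is constant at PIP − Pplat = 42.0 − 25.3 = 16.7 cmH2O, so resistive work = 16.7 × 0.515 = 8.601 L·cmH2O.

8.60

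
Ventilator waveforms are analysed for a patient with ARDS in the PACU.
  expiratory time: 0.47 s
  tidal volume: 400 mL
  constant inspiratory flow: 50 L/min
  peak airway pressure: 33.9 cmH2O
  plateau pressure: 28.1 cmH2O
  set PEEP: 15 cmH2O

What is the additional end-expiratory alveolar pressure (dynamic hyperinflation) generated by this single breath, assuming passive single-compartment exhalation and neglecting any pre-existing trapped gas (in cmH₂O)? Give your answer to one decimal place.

Flow: 50 L/min ÷ 60 = 0.8333 L/s.
R = (PIP − Pplat)/V̇ = (33.9 − 28.1) / 0.8333 = 5.8/0.8333 = 6.96 cmH2O·s/L.
C = Vt/(Pplat − PEEP) = 400.0 / (28.1 − 15) = 400.0/13.1 = 30.534 mL/cmH2O.
τ = R × C = 6.96 × 0.03053 L/cmH2O = 0.2125 s.
Fraction remaining = e^(−Te/τ) = e^(−0.47/0.2125) = 0.1095; trapped volume = 400.0 × 0.1095 = 43.8 mL.
Additional alveolar pressure from trapping ≈ V_trapped / C = 43.8 / 30.534 = 1.434 cmH2O.

1.4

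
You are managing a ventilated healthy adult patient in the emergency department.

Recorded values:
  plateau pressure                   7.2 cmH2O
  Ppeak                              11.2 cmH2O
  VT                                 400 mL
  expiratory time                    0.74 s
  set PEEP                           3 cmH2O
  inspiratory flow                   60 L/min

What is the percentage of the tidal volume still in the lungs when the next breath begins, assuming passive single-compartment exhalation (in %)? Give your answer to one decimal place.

Flow: 60 L/min ÷ 60 = 1 L/s.
R = (PIP − Pplat)/V̇ = (11.2 − 7.2) / 1 = 4.0/1 = 4.0 cmH2O·s/L.
C = Vt/(Pplat − PEEP) = 400.0 / (7.2 − 3) = 400.0/4.2 = 95.238 mL/cmH2O.
τ = R × C = 4.0 × 0.09524 L/cmH2O = 0.381 s.
Fraction remaining at end-expiration = e^(−Te/τ) = e^(−0.74/0.381) = 0.1434 → 14.34%.

14.3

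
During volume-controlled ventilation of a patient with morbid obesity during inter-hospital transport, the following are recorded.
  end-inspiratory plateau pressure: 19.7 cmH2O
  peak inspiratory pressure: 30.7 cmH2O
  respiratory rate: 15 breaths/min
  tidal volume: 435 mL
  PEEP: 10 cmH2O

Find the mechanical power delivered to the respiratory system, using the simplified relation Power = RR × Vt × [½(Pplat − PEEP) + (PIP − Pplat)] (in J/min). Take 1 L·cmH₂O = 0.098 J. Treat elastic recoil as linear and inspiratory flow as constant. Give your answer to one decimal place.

10.1

Per-breath work = Vt × [½(Pplat−PEEP) + (PIP−Pplat)] = 0.435 × [0.5×9.7 + 11.0] = 0.435 × 15.85 = 6.895 L·cmH2O.
Power = 15 × 6.895 = 103.43 L·cmH2O/min.
× 0.098 J/(L·cmH2O) → 10.136 J/min.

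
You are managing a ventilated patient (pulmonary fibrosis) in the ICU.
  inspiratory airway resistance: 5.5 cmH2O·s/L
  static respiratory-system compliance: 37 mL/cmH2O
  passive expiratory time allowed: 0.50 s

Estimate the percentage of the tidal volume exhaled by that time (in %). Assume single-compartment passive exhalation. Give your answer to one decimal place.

91.4

τ = R × C = 5.5 × 37 mL/cmH2O = 5.5 × 0.037 L/cmH2O = 0.2035 s.
Passive exhalation: V(t)/V₀ = e^(−t/τ) = e^(−0.50/0.2035) = 0.08569.
Fraction exhaled = 1 − 0.08569 = 0.9143 → 91.43%.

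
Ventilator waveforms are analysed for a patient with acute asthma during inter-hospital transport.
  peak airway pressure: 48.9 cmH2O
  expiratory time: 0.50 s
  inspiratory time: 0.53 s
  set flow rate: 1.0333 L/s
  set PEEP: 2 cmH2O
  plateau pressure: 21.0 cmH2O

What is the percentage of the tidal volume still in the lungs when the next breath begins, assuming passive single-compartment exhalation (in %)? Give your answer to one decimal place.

52.6

Vt = flow × Ti = 1.0333 L/s × 0.53 s × 1000 mL/L = 547.65 mL.
R = (PIP − Pplat)/V̇ = (48.9 − 21.0) / 1.0333 = 27.9/1.0333 = 27.001 cmH2O·s/L.
C = Vt/(Pplat − PEEP) = 547.65 / (21.0 − 2) = 547.65/19.0 = 28.824 mL/cmH2O.
τ = R × C = 27.001 × 0.02882 L/cmH2O = 0.7782 s.
Fraction remaining at end-expiration = e^(−Te/τ) = e^(−0.50/0.7782) = 0.526 → 52.6%.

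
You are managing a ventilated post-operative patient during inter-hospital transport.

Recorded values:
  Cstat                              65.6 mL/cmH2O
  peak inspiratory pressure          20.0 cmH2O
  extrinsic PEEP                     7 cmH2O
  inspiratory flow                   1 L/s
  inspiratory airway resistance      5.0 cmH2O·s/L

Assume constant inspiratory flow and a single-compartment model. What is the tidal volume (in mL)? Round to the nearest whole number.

Equation of motion (constant flow): PIP = Vt/C + R·V̇ + PEEP.
Vt/C = PIP − R·V̇ − PEEP = 20.0 − 5.0 − 7 = 8.0 cmH2O.
Vt = C × 8.0 = 65.6 × 8.0 = 524.8 mL.

525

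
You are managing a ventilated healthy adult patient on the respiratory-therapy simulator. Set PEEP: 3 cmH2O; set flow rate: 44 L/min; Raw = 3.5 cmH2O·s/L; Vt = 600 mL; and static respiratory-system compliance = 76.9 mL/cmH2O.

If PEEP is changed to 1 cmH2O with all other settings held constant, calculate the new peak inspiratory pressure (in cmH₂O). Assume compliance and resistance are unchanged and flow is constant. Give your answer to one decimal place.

Flow: 44 L/min ÷ 60 = 0.7333 L/s.
PIP = Vt/C + R·V̇ + PEEP (constant-flow equation of motion).
Only the baseline term changes: ΔPIP = ΔPEEP = 1 − 3 = -2.0 cmH2O.
Original PIP = 600/76.9 + 3.5×0.7333 + 3 = 13.369 cmH2O; new PIP = 13.369 + (-2.0) = 11.369 cmH2O.

11.4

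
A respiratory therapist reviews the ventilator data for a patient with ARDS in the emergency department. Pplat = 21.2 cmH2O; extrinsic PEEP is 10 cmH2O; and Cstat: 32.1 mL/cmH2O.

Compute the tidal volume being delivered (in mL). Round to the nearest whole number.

Vt = Cstat × (Pplat − PEEP) = 32.1 × (21.2 − 10) = 32.1 × 11.2 = 359.52 mL.

360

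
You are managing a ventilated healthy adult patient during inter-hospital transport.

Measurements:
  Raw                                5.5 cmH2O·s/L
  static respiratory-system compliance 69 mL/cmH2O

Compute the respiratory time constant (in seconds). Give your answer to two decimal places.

τ = R × C = 5.5 × 69 mL/cmH2O = 5.5 × 0.069 L/cmH2O = 0.3795 s.

0.38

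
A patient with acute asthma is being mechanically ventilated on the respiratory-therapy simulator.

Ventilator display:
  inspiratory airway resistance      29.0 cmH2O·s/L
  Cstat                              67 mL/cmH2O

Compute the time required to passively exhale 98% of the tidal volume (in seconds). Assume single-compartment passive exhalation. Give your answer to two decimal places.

7.60

τ = R × C = 29.0 × 67 mL/cmH2O = 29.0 × 0.067 L/cmH2O = 1.943 s.
Exhaled fraction f = 1 − e^(−t/τ) → t = −τ·ln(1 − f) = −1.943·ln(0.02) = 7.601 s.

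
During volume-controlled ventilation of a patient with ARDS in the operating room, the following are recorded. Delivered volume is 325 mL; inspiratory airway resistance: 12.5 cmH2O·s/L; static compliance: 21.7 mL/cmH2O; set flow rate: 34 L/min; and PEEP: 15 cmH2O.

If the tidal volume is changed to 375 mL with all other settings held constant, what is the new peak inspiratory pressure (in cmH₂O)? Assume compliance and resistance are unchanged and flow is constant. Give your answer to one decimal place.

Flow: 34 L/min ÷ 60 = 0.5667 L/s.
PIP = Vt/C + R·V̇ + PEEP (constant-flow equation of motion).
Only the elastic term changes: ΔPIP = ΔVt / C = (375 − 325) / 21.7 = 2.304 cmH2O.
Original PIP = 325/21.7 + 12.5×0.5667 + 15 = 37.061 cmH2O; new PIP = 37.061 + (2.304) = 39.365 cmH2O.

39.4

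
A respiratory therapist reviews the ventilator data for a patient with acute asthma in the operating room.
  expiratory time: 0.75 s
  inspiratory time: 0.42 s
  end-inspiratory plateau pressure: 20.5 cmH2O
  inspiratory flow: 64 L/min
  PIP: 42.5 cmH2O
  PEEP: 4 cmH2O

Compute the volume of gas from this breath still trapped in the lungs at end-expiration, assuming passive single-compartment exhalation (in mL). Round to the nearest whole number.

117

Flow: 64 L/min ÷ 60 = 1.0667 L/s.
Vt = flow × Ti = 1.0667 L/s × 0.42 s × 1000 mL/L = 448.01 mL.
R = (PIP − Pplat)/V̇ = (42.5 − 20.5) / 1.0667 = 22.0/1.0667 = 20.624 cmH2O·s/L.
C = Vt/(Pplat − PEEP) = 448.01 / (20.5 − 4) = 448.01/16.5 = 27.152 mL/cmH2O.
τ = R × C = 20.624 × 0.02715 L/cmH2O = 0.5599 s.
Fraction remaining = e^(−Te/τ) = e^(−0.75/0.5599) = 0.262.
Trapped volume = 448.01 × 0.262 = 117.38 mL.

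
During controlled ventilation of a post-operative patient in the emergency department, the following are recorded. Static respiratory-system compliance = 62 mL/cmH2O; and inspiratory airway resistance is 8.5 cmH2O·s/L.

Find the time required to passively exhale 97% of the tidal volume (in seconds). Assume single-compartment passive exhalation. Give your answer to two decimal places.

1.85

τ = R × C = 8.5 × 62 mL/cmH2O = 8.5 × 0.062 L/cmH2O = 0.527 s.
Exhaled fraction f = 1 − e^(−t/τ) → t = −τ·ln(1 − f) = −0.527·ln(0.03) = 1.848 s.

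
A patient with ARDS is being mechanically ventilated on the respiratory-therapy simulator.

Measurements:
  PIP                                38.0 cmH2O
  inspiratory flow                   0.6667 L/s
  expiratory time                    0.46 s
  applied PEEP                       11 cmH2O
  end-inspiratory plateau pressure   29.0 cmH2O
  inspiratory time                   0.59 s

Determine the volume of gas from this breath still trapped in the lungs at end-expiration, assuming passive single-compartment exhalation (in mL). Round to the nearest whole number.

Vt = flow × Ti = 0.6667 L/s × 0.59 s × 1000 mL/L = 393.35 mL.
R = (PIP − Pplat)/V̇ = (38.0 − 29.0) / 0.6667 = 9.0/0.6667 = 13.499 cmH2O·s/L.
C = Vt/(Pplat − PEEP) = 393.35 / (29.0 − 11) = 393.35/18.0 = 21.853 mL/cmH2O.
τ = R × C = 13.499 × 0.02185 L/cmH2O = 0.295 s.
Fraction remaining = e^(−Te/τ) = e^(−0.46/0.295) = 0.2103.
Trapped volume = 393.35 × 0.2103 = 82.722 mL.

83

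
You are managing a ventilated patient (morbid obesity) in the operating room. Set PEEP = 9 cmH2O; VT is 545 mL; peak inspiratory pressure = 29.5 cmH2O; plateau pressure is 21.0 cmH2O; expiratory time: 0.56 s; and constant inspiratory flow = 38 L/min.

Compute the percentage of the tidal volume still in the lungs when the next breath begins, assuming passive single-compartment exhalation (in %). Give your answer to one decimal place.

39.9

Flow: 38 L/min ÷ 60 = 0.6333 L/s.
R = (PIP − Pplat)/V̇ = (29.5 − 21.0) / 0.6333 = 8.5/0.6333 = 13.422 cmH2O·s/L.
C = Vt/(Pplat − PEEP) = 545.0 / (21.0 − 9) = 545.0/12.0 = 45.417 mL/cmH2O.
τ = R × C = 13.422 × 0.04542 L/cmH2O = 0.6096 s.
Fraction remaining at end-expiration = e^(−Te/τ) = e^(−0.56/0.6096) = 0.3991 → 39.91%.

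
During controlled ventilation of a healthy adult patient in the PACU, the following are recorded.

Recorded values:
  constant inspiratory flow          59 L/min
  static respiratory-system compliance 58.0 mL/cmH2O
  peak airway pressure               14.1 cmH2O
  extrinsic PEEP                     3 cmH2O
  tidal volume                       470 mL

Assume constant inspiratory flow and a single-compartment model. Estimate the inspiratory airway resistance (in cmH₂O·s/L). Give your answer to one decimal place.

Flow: 59 L/min ÷ 60 = 0.9833 L/s.
Equation of motion (constant flow): PIP = Vt/C + R·V̇ + PEEP.
R·V̇ = PIP − Vt/C − PEEP = 14.1 − 470/58.0 − 3 = 14.1 − 8.103 − 3 = 2.997 cmH2O.
R = 2.997 / 0.9833 = 3.048 cmH2O·s/L.

3.0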